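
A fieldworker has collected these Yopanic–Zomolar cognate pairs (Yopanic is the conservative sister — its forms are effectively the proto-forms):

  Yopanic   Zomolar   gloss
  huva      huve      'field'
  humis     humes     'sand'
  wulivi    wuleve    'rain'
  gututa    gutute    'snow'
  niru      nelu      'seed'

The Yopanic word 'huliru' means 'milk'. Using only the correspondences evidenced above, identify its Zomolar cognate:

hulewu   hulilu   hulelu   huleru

hulelu

niru ~ nelu — Yopanic i corresponds to Zomolar e after a consonant, before r.
niru ~ nelu — Yopanic r corresponds to Zomolar l between vowels (before a back vowel).
Applying these to Yopanic 'huliru':
  huliru → huleru   (i→e after a consonant, before r)
  huleru → hulelu   (r→l between vowels (before a back vowel))
So the Zomolar cognate is 'hulelu'.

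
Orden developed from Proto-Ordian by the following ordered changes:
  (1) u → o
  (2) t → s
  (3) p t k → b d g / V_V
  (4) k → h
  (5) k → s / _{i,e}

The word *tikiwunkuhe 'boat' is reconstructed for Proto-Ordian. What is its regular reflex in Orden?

sigiwonhohe

Orden: *tikiwunkuhe > tikiwonkohe > sikiwonkohe > sigiwonkohe > sigiwonhohe  (by vowel merger, unconditioned shift, intervocalic voicing, unconditioned shift)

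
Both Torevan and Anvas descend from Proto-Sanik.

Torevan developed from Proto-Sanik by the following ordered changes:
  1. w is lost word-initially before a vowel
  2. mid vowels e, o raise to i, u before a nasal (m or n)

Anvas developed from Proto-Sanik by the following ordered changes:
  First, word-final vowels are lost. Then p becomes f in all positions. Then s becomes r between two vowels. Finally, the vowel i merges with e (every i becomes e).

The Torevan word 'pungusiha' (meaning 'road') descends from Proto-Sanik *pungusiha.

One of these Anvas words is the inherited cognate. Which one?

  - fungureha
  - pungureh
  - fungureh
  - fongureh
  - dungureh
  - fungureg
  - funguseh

Anvas: *pungusiha > pungusih > fungusih > fungurih > fungureh  (by apocope, unconditioned shift, rhotacism, vowel merger)
The other candidates each miss or misapply at least one Anvas change.

fungureh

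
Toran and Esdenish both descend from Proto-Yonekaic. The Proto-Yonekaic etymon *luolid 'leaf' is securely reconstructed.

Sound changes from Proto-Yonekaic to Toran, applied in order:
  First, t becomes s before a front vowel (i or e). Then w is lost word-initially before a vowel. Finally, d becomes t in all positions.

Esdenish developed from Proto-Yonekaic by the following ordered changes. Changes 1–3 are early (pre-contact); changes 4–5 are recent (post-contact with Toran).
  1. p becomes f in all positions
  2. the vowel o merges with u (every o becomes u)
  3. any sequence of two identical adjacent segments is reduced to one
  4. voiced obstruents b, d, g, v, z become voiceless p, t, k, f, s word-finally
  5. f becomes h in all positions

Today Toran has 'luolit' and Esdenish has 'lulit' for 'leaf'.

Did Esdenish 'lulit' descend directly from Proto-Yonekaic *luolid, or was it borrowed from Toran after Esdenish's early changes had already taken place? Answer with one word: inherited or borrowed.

inherited

If inherited, *luolid would pass through all of Esdenish's changes:
Esdenish: *luolid
  luolid (rule 1 does not apply)
  luolid → luulid   [vowel merger]
  luulid → lulid   [degemination]
  lulid → lulit   [final devoicing]
  lulit (rule 5 does not apply)
  giving Esdenish lulit.
If borrowed from Toran 'luolit' after the early changes, it would undergo only the recent ones:
  rule 4 (final devoicing): no change (luolit)
  rule 5 (unconditioned shift): no change (luolit)
  ⇒ as a loan: luolit
Esdenish 'lulit' matches the inherited outcome exactly, so it is an inherited cognate, not a loan.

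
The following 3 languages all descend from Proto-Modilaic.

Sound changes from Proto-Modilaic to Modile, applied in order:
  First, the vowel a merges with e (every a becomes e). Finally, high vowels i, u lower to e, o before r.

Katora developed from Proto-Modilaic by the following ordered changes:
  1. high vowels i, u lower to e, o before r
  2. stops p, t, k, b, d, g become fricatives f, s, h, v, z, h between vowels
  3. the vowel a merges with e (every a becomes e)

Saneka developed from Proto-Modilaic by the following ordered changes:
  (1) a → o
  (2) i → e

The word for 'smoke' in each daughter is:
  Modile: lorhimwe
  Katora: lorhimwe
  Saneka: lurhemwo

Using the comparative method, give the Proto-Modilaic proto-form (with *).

Position 5: Modile has i, Katora has i, Saneka has e. Modile preserves i here (none of its changes turn any other segment into i), so the proto-segment is *i.
Position 8: Modile has e, Katora has e, Saneka has o. Taking the neighbouring segments as reconstructed: Modile e could go back to *a or *e; Katora e could go back to *a or *e; Saneka o could go back to *a or *o — the one source consistent with every daughter is *a.
Position 2: Modile has o, Katora has o, Saneka has u. Saneka preserves u here (none of its changes turn any other segment into u), so the proto-segment is *u.
Continuing position by position gives *lurhimwa; check it forward:
Modile: *lurhimwa
  lurhimwa → lurhimwe   [vowel merger]
  lurhimwe → lorhimwe   [pre-rhotic lowering]
  giving Modile lorhimwe.
Katora: *lurhimwa
  lurhimwa → lorhimwa   [pre-rhotic lowering]
  lorhimwa (rule 2 does not apply)
  lorhimwa → lorhimwe   [vowel merger]
  giving Katora lorhimwe.
Saneka: *lurhimwa
  lurhimwa → lurhimwo   [vowel merger]
  lurhimwo → lurhemwo   [vowel merger]
  giving Saneka lurhemwo.
Only *lurhimwa yields all of Modile lorhimwe, Katora lorhimwe, Saneka lurhemwo.

*lurhimwa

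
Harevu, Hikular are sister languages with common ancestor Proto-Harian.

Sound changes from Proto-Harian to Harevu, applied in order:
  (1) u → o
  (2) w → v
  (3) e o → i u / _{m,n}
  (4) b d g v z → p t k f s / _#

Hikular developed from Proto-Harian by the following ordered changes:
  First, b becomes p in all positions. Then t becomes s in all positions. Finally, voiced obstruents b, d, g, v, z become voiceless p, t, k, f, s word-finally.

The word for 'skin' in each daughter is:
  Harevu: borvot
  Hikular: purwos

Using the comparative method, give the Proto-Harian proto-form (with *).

Position 2: Harevu has o, Hikular has u. Hikular preserves u here (none of its changes turn any other segment into u), so the proto-segment is *u.
Position 1: Harevu has b, Hikular has p. Harevu preserves b here (none of its changes turn any other segment into b), so the proto-segment is *b.
Position 4: Harevu has v, Hikular has w. Hikular preserves w here (none of its changes turn any other segment into w), so the proto-segment is *w.
Continuing position by position gives *burwot; check it forward:
Harevu: start from *burwot.
  rule 1 (vowel merger): burwot → borwot
  rule 2 (unconditioned shift): borwot → borvot
  rule 3: no change — borvot
  rule 4: no change — borvot
  ⇒ Harevu borvot
Hikular: start from *burwot.
  rule 1 (unconditioned shift): burwot → purwot
  rule 2 (unconditioned shift): purwot → purwos
  rule 3: no change — purwos
  ⇒ Hikular purwos
No other proto-form is consistent with every reflex, so the reconstruction is *burwot.

*burwot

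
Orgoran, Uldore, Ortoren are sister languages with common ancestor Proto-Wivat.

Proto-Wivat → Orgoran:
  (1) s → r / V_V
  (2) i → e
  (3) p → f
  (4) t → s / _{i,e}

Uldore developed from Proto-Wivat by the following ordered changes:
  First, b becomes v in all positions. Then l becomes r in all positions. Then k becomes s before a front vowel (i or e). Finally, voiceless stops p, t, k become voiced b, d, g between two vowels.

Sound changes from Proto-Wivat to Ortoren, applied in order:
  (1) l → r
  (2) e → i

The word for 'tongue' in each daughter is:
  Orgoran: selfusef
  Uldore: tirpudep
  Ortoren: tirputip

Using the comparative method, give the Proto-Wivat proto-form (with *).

Position 8: Orgoran has f, Uldore has p, Ortoren has p. Uldore preserves p here (none of its changes turn any other segment into p), so the proto-segment is *p.
Position 4: Orgoran has f, Uldore has p, Ortoren has p. Uldore preserves p here (none of its changes turn any other segment into p), so the proto-segment is *p.
Verify the candidate proto-form against each daughter:
Orgoran: *tilputep > telputep > telfutef > selfusef  (by vowel merger, unconditioned shift, palatalisation)
Uldore: *tilputep
  tilputep (rule 1 does not apply)
  tilputep → tirputep   [unconditioned shift]
  tirputep (rule 3 does not apply)
  tirputep → tirpudep   [intervocalic voicing]
  giving Uldore tirpudep.
Ortoren: start from *tilputep.
  rule 1 (unconditioned shift): tilputep → tirputep
  rule 2 (vowel merger): tirputep → tirputip
  ⇒ Ortoren tirputip
No other proto-form is consistent with every reflex, so the reconstruction is *tilputep.

*tilputep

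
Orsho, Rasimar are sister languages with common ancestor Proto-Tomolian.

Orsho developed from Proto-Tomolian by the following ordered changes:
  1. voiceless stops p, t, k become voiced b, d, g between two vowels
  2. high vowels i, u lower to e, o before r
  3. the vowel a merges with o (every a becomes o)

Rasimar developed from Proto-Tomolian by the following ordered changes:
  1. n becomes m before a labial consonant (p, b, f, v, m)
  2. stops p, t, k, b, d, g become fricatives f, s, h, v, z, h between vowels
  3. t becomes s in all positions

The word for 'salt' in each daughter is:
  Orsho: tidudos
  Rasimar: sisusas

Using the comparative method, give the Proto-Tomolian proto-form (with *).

*titutas

Position 3: Orsho has d, Rasimar has s. Taking the neighbouring segments as reconstructed: Orsho d could go back to *t or *d; Rasimar s could go back to *t or *s — the one source consistent with every daughter is *t.
Position 6: Orsho has o, Rasimar has a. Rasimar preserves a here (none of its changes turn any other segment into a), so the proto-segment is *a.
Position 5: Orsho has d, Rasimar has s. Taking the neighbouring segments as reconstructed: Orsho d could go back to *t or *d; Rasimar s could go back to *t or *s — the one source consistent with every daughter is *t.
Continuing position by position gives *titutas; check it forward:
Orsho: start from *titutas.
  rule 1 (intervocalic voicing): titutas → tidudas
  rule 2: no change — tidudas
  rule 3 (vowel merger): tidudas → tidudos
  ⇒ Orsho tidudos
Rasimar: *titutas > tisusas > sisusas  (by intervocalic lenition, unconditioned shift)
No other proto-form is consistent with every reflex, so the reconstruction is *titutas.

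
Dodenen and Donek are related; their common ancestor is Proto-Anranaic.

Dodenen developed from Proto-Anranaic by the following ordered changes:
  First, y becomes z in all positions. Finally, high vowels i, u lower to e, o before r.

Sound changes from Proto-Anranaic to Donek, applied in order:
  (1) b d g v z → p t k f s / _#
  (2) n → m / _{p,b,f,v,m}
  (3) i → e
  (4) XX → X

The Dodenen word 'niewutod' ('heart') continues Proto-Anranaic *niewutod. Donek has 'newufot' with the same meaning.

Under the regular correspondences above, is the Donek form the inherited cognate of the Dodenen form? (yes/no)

Derive the expected Donek reflex of *niewutod:
Donek: *niewutod > niewutot > neewutot > newutot  (by final devoicing, vowel merger, degemination)
The regular Donek reflex would be 'newutot', but the attested form is 'newufot'. The correspondence is irregular, so they are not cognates (the Donek form has a different source).

no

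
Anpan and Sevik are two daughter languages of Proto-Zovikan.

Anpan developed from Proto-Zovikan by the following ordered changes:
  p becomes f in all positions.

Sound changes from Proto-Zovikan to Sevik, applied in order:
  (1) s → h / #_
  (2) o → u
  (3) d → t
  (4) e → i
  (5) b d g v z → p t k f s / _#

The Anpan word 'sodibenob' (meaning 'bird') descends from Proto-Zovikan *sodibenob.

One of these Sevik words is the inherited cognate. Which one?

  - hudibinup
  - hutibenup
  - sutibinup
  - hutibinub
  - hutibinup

hutibinup

Sevik: start from *sodibenob.
  rule 1 (debuccalisation): sodibenob → hodibenob
  rule 2 (vowel merger): hodibenob → hudibenub
  rule 3 (unconditioned shift): hudibenub → hutibenub
  rule 4 (vowel merger): hutibenub → hutibinub
  rule 5 (final devoicing): hutibinub → hutibinup
  ⇒ Sevik hutibinup
Among the options, 'hutibinup' alone shows every Sevik change applied in order.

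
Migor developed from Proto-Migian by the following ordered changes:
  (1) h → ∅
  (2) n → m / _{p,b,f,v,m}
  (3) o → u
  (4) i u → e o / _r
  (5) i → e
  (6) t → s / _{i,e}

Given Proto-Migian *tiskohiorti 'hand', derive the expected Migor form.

Migor: *tiskohiorti
  tiskohiorti → tiskoiorti   [h-loss]
  tiskoiorti (rule 2 does not apply)
  tiskoiorti → tiskuiurti   [vowel merger]
  tiskuiurti → tiskuiorti   [pre-rhotic lowering]
  tiskuiorti → teskueorte   [vowel merger]
  teskueorte → seskueorse   [palatalisation]
  giving Migor seskueorse.

seskueorse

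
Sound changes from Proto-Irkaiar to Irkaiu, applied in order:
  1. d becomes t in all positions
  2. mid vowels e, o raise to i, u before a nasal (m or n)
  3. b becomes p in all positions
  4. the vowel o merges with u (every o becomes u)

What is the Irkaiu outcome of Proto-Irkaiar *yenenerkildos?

Irkaiu: start from *yenenerkildos.
  rule 1 (unconditioned shift): yenenerkildos → yenenerkiltos
  rule 2 (pre-nasal raising): yenenerkiltos → yininerkiltos
  rule 3: no change — yininerkiltos
  rule 4 (vowel merger): yininerkiltos → yininerkiltus
  ⇒ Irkaiu yininerkiltus

yininerkiltus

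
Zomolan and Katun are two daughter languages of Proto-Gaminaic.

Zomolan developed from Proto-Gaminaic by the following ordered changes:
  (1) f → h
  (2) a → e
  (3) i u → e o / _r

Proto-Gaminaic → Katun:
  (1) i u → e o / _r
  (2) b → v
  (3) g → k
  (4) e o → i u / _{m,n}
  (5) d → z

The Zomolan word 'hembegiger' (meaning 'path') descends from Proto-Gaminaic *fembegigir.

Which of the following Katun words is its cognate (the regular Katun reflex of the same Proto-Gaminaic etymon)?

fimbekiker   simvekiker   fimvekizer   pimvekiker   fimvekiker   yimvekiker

fimvekiker

Katun: start from *fembegigir.
  rule 1 (pre-rhotic lowering): fembegigir → fembegiger
  rule 2 (unconditioned shift): fembegiger → femvegiger
  rule 3 (unconditioned shift): femvegiger → femvekiker
  rule 4 (pre-nasal raising): femvekiker → fimvekiker
  rule 5: no change — fimvekiker
  ⇒ Katun fimvekiker
Only 'fimvekiker' matches the regular Katun development of *fembegigir.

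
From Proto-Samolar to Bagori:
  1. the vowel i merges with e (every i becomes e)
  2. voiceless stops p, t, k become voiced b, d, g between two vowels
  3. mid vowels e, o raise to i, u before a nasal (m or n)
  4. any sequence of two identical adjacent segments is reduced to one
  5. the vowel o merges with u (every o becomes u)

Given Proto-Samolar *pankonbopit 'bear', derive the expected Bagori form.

pankunbubet

Bagori: *pankonbopit > pankonbopet > pankonbobet > pankunbobet > pankunbubet  (by vowel merger, intervocalic voicing, pre-nasal raising, vowel merger)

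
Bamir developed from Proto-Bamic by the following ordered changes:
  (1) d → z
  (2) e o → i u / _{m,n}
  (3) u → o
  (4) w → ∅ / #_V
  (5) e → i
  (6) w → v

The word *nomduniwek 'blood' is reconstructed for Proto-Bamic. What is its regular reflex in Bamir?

Bamir: start from *nomduniwek.
  rule 1 (unconditioned shift): nomduniwek → nomzuniwek
  rule 2 (pre-nasal raising): nomzuniwek → numzuniwek
  rule 3 (vowel merger): numzuniwek → nomzoniwek
  rule 4: no change — nomzoniwek
  rule 5 (vowel merger): nomzoniwek → nomzoniwik
  rule 6 (unconditioned shift): nomzoniwik → nomzonivik
  ⇒ Bamir nomzonivik

nomzonivik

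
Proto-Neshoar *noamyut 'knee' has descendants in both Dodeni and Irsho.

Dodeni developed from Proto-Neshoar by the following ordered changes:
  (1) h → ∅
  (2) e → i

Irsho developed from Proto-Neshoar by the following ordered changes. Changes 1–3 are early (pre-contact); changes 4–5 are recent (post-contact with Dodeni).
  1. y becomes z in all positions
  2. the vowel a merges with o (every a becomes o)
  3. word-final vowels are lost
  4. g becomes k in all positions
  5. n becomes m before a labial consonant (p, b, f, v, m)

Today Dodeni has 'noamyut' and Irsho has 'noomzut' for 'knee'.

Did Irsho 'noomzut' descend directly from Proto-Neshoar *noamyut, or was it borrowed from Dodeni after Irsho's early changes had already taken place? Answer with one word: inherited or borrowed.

inherited

If inherited, *noamyut would pass through all of Irsho's changes:
Irsho: start from *noamyut.
  rule 1 (unconditioned shift): noamyut → noamzut
  rule 2 (vowel merger): noamzut → noomzut
  rule 3: no change — noomzut
  rule 4: no change — noomzut
  rule 5: no change — noomzut
  ⇒ Irsho noomzut
If borrowed from Dodeni 'noamyut' after the early changes, it would undergo only the recent ones:
  rule 4 (unconditioned shift): no change (noamyut)
  rule 5 (nasal place assimilation): no change (noamyut)
  ⇒ as a loan: noamyut
Irsho 'noomzut' matches the inherited outcome exactly, so it is an inherited cognate, not a loan.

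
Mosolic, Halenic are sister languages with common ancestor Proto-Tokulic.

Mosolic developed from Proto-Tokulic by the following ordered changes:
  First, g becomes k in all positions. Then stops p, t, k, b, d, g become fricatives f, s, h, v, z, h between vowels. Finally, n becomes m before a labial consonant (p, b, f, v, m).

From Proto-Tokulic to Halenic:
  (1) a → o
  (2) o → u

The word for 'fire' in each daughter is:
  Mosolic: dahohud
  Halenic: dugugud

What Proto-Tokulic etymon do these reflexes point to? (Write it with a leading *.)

*dagogud

Position 3: Mosolic has h, Halenic has g. Halenic preserves g here (none of its changes turn any other segment into g), so the proto-segment is *g.
Position 2: Mosolic has a, Halenic has u. Mosolic preserves a here (none of its changes turn any other segment into a), so the proto-segment is *a.
Continuing position by position gives *dagogud; check it forward:
Mosolic: *dagogud > dakokud > dahohud  (by unconditioned shift, intervocalic lenition)
Halenic: *dagogud
  dagogud → dogogud   [vowel merger]
  dogogud → dugugud   [vowel merger]
  giving Halenic dugugud.
Only *dagogud yields all of Mosolic dahohud, Halenic dugugud.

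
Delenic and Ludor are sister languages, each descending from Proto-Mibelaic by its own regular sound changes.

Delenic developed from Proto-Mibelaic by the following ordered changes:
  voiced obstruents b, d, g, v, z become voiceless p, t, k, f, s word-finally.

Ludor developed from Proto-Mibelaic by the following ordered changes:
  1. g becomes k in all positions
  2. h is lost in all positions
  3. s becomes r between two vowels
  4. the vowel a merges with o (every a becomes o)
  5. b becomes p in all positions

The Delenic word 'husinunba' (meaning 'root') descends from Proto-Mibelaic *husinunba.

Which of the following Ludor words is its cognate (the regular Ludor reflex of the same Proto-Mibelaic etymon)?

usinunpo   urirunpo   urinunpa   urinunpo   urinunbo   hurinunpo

Ludor: *husinunba
  husinunba (rule 1 does not apply)
  husinunba → usinunba   [h-loss]
  usinunba → urinunba   [rhotacism]
  urinunba → urinunbo   [vowel merger]
  urinunbo → urinunpo   [unconditioned shift]
  giving Ludor urinunpo.
The other candidates each miss or misapply at least one Ludor change.

urinunpo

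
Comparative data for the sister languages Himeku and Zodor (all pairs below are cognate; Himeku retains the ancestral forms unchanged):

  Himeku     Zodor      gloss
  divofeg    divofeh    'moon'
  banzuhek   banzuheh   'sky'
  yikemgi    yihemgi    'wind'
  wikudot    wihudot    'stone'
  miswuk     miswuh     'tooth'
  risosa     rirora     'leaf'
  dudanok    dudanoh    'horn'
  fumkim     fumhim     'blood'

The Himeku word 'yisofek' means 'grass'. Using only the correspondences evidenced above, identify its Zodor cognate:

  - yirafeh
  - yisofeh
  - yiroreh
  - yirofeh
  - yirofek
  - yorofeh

risosa ~ rirora — Himeku s corresponds to Zodor r between vowels (before a back vowel).
banzuhek ~ banzuheh, miswuk ~ miswuh — Himeku k corresponds to Zodor h word-finally.
Applying these to Himeku 'yisofek':
  yisofek → yirofek   (s→r between vowels (before a back vowel))
  yirofek → yirofeh   (k→h word-finally)
So the Zodor cognate is 'yirofeh'.

yirofeh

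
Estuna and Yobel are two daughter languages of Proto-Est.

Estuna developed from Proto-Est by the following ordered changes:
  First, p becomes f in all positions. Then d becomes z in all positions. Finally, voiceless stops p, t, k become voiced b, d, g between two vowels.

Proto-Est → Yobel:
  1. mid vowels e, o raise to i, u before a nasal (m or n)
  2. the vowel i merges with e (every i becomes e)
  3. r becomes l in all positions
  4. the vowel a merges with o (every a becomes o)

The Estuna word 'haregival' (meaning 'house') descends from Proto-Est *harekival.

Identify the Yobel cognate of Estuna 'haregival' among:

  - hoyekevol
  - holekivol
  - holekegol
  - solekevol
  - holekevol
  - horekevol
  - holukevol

Yobel: *harekival > harekeval > halekeval > holekevol  (by vowel merger, unconditioned shift, vowel merger)
Only 'holekevol' matches the regular Yobel development of *harekival.

holekevol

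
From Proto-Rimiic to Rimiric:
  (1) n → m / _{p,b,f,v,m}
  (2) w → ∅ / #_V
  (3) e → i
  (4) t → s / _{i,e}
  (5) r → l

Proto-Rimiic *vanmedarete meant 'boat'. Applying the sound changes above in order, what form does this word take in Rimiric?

Rimiric: start from *vanmedarete.
  rule 1 (nasal place assimilation): vanmedarete → vammedarete
  rule 2: no change — vammedarete
  rule 3 (vowel merger): vammedarete → vammidariti
  rule 4 (palatalisation): vammidariti → vammidarisi
  rule 5 (unconditioned shift): vammidarisi → vammidalisi
  ⇒ Rimiric vammidalisi

vammidalisi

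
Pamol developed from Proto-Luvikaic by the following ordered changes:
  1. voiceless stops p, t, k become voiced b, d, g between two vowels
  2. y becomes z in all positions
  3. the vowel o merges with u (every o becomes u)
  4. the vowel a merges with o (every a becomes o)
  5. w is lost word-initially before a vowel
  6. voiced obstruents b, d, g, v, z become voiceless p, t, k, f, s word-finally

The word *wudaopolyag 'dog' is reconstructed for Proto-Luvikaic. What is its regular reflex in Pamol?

Pamol: start from *wudaopolyag.
  rule 1 (intervocalic voicing): wudaopolyag → wudaobolyag
  rule 2 (unconditioned shift): wudaobolyag → wudaobolzag
  rule 3 (vowel merger): wudaobolzag → wudaubulzag
  rule 4 (vowel merger): wudaubulzag → wudoubulzog
  rule 5 (glide loss): wudoubulzog → udoubulzog
  rule 6 (final devoicing): udoubulzog → udoubulzok
  ⇒ Pamol udoubulzok

udoubulzok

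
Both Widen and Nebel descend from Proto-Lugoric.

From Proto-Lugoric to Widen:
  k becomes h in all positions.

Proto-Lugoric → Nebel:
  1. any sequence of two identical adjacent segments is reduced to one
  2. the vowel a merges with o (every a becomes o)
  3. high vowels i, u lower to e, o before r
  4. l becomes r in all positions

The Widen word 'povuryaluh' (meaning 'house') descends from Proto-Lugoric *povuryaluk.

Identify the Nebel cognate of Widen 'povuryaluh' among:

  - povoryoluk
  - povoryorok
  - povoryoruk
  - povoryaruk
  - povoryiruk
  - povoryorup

povoryoruk

Nebel: *povuryaluk
  povuryaluk (rule 1 does not apply)
  povuryaluk → povuryoluk   [vowel merger]
  povuryoluk → povoryoluk   [pre-rhotic lowering]
  povoryoluk → povoryoruk   [unconditioned shift]
  giving Nebel povoryoruk.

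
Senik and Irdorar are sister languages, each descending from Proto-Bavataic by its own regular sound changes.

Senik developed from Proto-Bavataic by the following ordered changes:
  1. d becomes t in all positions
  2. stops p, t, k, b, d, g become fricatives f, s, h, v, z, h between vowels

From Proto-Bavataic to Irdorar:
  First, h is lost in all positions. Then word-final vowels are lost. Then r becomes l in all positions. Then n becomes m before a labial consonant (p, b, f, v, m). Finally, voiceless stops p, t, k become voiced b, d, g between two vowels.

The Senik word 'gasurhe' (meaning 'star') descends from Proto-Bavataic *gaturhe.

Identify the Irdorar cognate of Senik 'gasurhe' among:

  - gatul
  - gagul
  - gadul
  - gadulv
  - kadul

Irdorar: *gaturhe
  gaturhe → gature   [h-loss]
  gature → gatur   [apocope]
  gatur → gatul   [unconditioned shift]
  gatul (rule 4 does not apply)
  gatul → gadul   [intervocalic voicing]
  giving Irdorar gadul.

gadul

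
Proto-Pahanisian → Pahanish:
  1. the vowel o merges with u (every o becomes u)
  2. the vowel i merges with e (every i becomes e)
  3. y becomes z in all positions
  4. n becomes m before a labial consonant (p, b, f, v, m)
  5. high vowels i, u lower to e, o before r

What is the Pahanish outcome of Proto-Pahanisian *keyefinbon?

Pahanish: start from *keyefinbon.
  rule 1 (vowel merger): keyefinbon → keyefinbun
  rule 2 (vowel merger): keyefinbun → keyefenbun
  rule 3 (unconditioned shift): keyefenbun → kezefenbun
  rule 4 (nasal place assimilation): kezefenbun → kezefembun
  rule 5: no change — kezefembun
  ⇒ Pahanish kezefembun

kezefembun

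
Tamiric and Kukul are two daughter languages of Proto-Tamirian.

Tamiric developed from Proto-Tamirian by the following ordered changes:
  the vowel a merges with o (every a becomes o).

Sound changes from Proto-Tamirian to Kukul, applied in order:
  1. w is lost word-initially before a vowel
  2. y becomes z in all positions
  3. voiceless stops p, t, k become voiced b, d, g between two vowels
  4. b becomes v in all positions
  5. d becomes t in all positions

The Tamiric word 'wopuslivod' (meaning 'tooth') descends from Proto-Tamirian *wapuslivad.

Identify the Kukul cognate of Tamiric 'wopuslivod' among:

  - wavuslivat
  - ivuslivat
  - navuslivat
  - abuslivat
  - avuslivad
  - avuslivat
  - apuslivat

avuslivat

Kukul: start from *wapuslivad.
  rule 1 (glide loss): wapuslivad → apuslivad
  rule 2: no change — apuslivad
  rule 3 (intervocalic voicing): apuslivad → abuslivad
  rule 4 (unconditioned shift): abuslivad → avuslivad
  rule 5 (unconditioned shift): avuslivad → avuslivat
  ⇒ Kukul avuslivat
The other candidates each miss or misapply at least one Kukul change.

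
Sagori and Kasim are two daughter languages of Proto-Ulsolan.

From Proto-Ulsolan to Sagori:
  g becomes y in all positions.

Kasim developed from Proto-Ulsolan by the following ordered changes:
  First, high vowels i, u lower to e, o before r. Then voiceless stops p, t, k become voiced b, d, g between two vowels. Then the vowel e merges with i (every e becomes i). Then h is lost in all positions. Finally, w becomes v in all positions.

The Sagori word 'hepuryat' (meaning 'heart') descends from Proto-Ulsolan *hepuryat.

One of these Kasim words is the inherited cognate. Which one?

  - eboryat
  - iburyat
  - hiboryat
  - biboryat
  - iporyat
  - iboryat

iboryat

Kasim: *hepuryat > heporyat > heboryat > hiboryat > iboryat  (by pre-rhotic lowering, intervocalic voicing, vowel merger, h-loss)
The other candidates each miss or misapply at least one Kasim change.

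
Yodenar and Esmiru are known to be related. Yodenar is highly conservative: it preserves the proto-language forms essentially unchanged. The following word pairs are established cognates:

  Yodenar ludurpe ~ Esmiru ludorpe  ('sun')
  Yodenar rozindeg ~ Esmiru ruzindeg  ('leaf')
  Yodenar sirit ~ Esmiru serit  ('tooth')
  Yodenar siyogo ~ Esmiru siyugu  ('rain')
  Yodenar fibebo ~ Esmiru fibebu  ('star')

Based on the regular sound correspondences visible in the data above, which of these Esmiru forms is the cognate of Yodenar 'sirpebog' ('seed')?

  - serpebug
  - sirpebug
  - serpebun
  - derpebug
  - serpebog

serpebug

sirit ~ serit — Yodenar i corresponds to Esmiru e after a consonant, before r.
rozindeg ~ ruzindeg, siyogo ~ siyugu — Yodenar o corresponds to Esmiru u after a consonant, before a consonant other than r, m, n, p, b, f, v.
Applying these to Yodenar 'sirpebog':
  sirpebog → serpebog   (i→e after a consonant, before r)
  serpebog → serpebug   (o→u after a consonant, before a consonant other than r, m, n, p, b, f, v)
So the Esmiru cognate is 'serpebug'.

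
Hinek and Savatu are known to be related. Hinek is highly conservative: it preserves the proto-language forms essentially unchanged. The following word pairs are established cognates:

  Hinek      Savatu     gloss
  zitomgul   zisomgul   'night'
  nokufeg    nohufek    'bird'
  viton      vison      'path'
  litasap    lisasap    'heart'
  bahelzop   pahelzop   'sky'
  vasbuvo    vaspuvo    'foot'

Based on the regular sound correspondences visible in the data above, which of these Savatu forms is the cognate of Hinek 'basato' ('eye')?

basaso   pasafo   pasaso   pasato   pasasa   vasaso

bahelzop ~ pahelzop — Hinek b corresponds to Savatu p word-initially before a back vowel.
zitomgul ~ zisomgul, viton ~ vison — Hinek t corresponds to Savatu s between vowels (before a back vowel).
Applying these to Hinek 'basato':
  basato → pasato   (b→p word-initially before a back vowel)
  pasato → pasaso   (t→s between vowels (before a back vowel))
So the Savatu cognate is 'pasaso'.

pasaso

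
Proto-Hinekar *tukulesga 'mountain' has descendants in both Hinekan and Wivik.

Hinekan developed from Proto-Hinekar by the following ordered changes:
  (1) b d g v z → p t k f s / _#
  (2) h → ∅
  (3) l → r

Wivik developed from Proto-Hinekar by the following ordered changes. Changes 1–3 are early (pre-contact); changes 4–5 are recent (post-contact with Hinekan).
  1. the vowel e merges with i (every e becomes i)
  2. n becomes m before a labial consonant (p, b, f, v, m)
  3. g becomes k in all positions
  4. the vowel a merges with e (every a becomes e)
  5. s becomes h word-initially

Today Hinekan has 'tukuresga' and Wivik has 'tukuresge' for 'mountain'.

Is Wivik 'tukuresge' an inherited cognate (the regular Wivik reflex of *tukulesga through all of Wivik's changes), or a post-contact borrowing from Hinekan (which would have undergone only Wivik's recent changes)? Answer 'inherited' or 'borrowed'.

If inherited, *tukulesga would pass through all of Wivik's changes:
Wivik: *tukulesga > tukulisga > tukuliska > tukuliske  (by vowel merger, unconditioned shift, vowel merger)
If borrowed from Hinekan 'tukuresga' after the early changes, it would undergo only the recent ones:
  rule 4 (vowel merger): tukuresga → tukuresge
  rule 5 (debuccalisation): no change (tukuresge)
  ⇒ as a loan: tukuresge
Wivik 'tukuresge' matches the loan outcome 'tukuresge', not the inherited 'tukuliske' — it skipped the early Wivik changes, so it was borrowed from Hinekan.

borrowed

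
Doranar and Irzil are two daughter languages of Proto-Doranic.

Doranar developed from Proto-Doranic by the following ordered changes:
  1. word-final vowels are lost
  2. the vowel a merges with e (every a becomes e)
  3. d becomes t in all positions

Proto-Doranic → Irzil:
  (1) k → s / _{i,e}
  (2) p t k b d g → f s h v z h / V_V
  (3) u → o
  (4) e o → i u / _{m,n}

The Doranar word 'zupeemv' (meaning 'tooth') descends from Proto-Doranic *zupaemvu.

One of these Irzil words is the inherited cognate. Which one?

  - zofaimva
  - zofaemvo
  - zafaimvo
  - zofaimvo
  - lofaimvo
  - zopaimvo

Irzil: *zupaemvu > zufaemvu > zofaemvo > zofaimvo  (by intervocalic lenition, vowel merger, pre-nasal raising)

zofaimvo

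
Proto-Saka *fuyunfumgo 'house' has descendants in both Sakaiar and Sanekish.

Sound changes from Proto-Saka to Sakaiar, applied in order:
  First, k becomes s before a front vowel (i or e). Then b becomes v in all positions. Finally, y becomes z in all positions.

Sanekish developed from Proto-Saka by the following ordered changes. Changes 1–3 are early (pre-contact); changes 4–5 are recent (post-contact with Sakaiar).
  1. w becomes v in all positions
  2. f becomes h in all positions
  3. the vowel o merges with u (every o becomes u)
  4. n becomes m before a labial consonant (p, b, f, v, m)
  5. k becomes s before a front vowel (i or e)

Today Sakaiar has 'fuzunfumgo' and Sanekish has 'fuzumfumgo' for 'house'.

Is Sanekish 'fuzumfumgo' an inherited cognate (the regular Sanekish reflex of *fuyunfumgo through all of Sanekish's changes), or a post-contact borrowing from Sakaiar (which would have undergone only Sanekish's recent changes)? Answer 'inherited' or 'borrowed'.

If inherited, *fuyunfumgo would pass through all of Sanekish's changes:
Sanekish: *fuyunfumgo
  fuyunfumgo (rule 1 does not apply)
  fuyunfumgo → huyunhumgo   [unconditioned shift]
  huyunhumgo → huyunhumgu   [vowel merger]
  huyunhumgu (rule 4 does not apply)
  huyunhumgu (rule 5 does not apply)
  giving Sanekish huyunhumgu.
If borrowed from Sakaiar 'fuzunfumgo' after the early changes, it would undergo only the recent ones:
  rule 4 (nasal place assimilation): fuzunfumgo → fuzumfumgo
  rule 5 (palatalisation): no change (fuzumfumgo)
  ⇒ as a loan: fuzumfumgo
Sanekish 'fuzumfumgo' matches the loan outcome 'fuzumfumgo', not the inherited 'huyunhumgu' — it skipped the early Sanekish changes, so it was borrowed from Sakaiar.

borrowed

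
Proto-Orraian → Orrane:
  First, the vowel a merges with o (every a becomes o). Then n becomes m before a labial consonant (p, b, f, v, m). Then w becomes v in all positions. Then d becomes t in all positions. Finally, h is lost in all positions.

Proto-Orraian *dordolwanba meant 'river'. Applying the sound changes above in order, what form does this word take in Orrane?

Orrane: start from *dordolwanba.
  rule 1 (vowel merger): dordolwanba → dordolwonbo
  rule 2 (nasal place assimilation): dordolwonbo → dordolwombo
  rule 3 (unconditioned shift): dordolwombo → dordolvombo
  rule 4 (unconditioned shift): dordolvombo → tortolvombo
  rule 5: no change — tortolvombo
  ⇒ Orrane tortolvombo

tortolvombo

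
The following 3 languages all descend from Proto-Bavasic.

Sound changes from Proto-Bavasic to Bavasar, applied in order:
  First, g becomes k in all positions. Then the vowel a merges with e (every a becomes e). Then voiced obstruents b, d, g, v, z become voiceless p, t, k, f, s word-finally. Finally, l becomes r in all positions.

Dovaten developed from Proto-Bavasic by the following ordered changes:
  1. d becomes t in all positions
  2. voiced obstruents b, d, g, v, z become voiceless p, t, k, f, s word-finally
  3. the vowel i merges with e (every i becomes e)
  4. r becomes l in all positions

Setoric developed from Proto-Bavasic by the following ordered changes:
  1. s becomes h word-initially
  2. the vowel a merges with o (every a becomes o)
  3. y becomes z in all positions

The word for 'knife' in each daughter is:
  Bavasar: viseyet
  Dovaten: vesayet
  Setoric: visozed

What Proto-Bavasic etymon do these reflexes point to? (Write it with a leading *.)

*visayed

Position 2: Bavasar has i, Dovaten has e, Setoric has i. Bavasar preserves i here (none of its changes turn any other segment into i), so the proto-segment is *i.
Position 5: Bavasar has y, Dovaten has y, Setoric has z. Bavasar preserves y here (none of its changes turn any other segment into y), so the proto-segment is *y.
This points to *visayed. Verify forward in each daughter:
Bavasar: *visayed > viseyed > viseyet  (by vowel merger, final devoicing)
Dovaten: start from *visayed.
  rule 1 (unconditioned shift): visayed → visayet
  rule 2: no change — visayet
  rule 3 (vowel merger): visayet → vesayet
  rule 4: no change — vesayet
  ⇒ Dovaten vesayet
Setoric: *visayed
  visayed (rule 1 does not apply)
  visayed → visoyed   [vowel merger]
  visoyed → visozed   [unconditioned shift]
  giving Setoric visozed.
No other proto-form is consistent with every reflex, so the reconstruction is *visayed.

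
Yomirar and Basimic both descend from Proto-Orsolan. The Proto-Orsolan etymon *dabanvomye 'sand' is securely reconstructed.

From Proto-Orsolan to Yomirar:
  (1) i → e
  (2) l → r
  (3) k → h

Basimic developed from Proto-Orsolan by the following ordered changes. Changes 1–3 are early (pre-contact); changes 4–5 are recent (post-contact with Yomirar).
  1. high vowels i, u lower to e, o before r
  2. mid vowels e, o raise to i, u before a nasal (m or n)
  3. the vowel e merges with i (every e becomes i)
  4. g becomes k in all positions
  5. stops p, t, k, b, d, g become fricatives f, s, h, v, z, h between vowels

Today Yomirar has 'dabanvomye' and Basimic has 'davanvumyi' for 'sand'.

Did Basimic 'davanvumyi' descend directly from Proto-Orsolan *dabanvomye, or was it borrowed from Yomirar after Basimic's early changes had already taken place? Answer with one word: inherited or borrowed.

If inherited, *dabanvomye would pass through all of Basimic's changes:
Basimic: start from *dabanvomye.
  rule 1: no change — dabanvomye
  rule 2 (pre-nasal raising): dabanvomye → dabanvumye
  rule 3 (vowel merger): dabanvumye → dabanvumyi
  rule 4: no change — dabanvumyi
  rule 5 (intervocalic lenition): dabanvumyi → davanvumyi
  ⇒ Basimic davanvumyi
If borrowed from Yomirar 'dabanvomye' after the early changes, it would undergo only the recent ones:
  rule 4 (unconditioned shift): no change (dabanvomye)
  rule 5 (intervocalic lenition): dabanvomye → davanvomye
  ⇒ as a loan: davanvomye
Basimic 'davanvumyi' matches the inherited outcome exactly, so it is an inherited cognate, not a loan.

inherited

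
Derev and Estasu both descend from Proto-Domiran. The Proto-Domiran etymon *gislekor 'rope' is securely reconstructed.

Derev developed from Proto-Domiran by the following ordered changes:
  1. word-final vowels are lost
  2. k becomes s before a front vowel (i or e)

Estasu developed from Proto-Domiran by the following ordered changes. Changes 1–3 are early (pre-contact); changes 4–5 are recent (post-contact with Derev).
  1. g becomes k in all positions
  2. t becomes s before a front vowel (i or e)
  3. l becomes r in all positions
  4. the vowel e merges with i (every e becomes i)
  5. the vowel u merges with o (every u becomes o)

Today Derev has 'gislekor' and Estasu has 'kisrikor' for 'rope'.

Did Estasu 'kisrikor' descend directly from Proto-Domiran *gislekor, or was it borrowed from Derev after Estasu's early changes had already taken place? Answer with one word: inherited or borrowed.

If inherited, *gislekor would pass through all of Estasu's changes:
Estasu: *gislekor
  gislekor → kislekor   [unconditioned shift]
  kislekor (rule 2 does not apply)
  kislekor → kisrekor   [unconditioned shift]
  kisrekor → kisrikor   [vowel merger]
  kisrikor (rule 5 does not apply)
  giving Estasu kisrikor.
If borrowed from Derev 'gislekor' after the early changes, it would undergo only the recent ones:
  rule 4 (vowel merger): gislekor → gislikor
  rule 5 (vowel merger): no change (gislikor)
  ⇒ as a loan: gislikor
Estasu 'kisrikor' matches the inherited outcome exactly, so it is an inherited cognate, not a loan.

inherited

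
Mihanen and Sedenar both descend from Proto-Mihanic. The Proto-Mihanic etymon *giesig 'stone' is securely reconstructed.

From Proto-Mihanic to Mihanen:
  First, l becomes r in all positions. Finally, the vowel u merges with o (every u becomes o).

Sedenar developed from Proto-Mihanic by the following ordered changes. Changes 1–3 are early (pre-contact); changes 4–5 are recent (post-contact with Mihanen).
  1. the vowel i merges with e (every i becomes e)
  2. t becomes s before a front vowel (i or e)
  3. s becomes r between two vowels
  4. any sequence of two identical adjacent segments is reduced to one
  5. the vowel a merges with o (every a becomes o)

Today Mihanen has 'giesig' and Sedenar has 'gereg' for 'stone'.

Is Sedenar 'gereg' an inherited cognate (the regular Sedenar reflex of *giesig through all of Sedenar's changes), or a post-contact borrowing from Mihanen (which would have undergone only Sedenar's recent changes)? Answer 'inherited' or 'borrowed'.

inherited

If inherited, *giesig would pass through all of Sedenar's changes:
Sedenar: *giesig
  giesig → geeseg   [vowel merger]
  geeseg (rule 2 does not apply)
  geeseg → geereg   [rhotacism]
  geereg → gereg   [degemination]
  gereg (rule 5 does not apply)
  giving Sedenar gereg.
If borrowed from Mihanen 'giesig' after the early changes, it would undergo only the recent ones:
  rule 4 (degemination): no change (giesig)
  rule 5 (vowel merger): no change (giesig)
  ⇒ as a loan: giesig
Sedenar 'gereg' matches the inherited outcome exactly, so it is an inherited cognate, not a loan.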